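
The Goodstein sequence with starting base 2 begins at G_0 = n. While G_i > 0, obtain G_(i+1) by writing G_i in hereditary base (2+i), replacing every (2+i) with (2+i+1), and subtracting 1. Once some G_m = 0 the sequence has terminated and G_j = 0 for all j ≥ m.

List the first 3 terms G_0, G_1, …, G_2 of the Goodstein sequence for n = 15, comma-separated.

step 0: 15 = 2^(2 + 1) + 2^2 + 2 + 1; sub 3 for 2: 3^(3 + 1) + 3^3 + 3 + 1; = 112; G_1 = 112−1 = 111
step 1: 111 = 3^(3 + 1) + 3^3 + 3; sub 4 for 3: 4^(4 + 1) + 4^4 + 4; = 1284; G_2 = 1284−1 = 1283

15, 111, 1283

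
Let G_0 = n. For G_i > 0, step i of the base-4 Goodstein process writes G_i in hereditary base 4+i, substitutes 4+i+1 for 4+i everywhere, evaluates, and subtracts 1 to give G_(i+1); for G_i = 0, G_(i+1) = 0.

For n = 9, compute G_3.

11

step 0: 9 = 2·4 + 1; sub 5 for 4: 2·5 + 1; = 11; G_1 = 11−1 = 10
step 1: 10 = 2·5; sub 6 for 5: 2·6; = 12; G_2 = 12−1 = 11
step 2: 11 = 6 + 5; sub 7 for 6: 7 + 5; = 12; G_3 = 12−1 = 11
step 3: 11 = 7 + 4; sub 8 for 7: 8 + 4; = 12; G_4 = 12−1 = 11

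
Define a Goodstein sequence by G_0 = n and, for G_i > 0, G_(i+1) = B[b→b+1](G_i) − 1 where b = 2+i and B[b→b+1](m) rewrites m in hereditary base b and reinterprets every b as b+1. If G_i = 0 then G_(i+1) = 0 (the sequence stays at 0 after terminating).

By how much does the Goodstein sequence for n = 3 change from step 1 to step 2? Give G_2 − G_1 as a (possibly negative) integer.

base 2: 3 = 2 + 1; at 3: 3 + 1 = 4; next = 3
base 3: 3 = 3; at 4: 4 = 4; next = 3

0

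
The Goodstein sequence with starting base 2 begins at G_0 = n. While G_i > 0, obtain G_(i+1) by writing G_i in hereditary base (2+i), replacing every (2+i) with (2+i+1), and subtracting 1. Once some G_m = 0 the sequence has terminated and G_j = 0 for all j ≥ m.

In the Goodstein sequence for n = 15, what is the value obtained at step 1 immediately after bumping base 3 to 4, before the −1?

[0] 15 ≡ 2^(2 + 1) + 2^2 + 2 + 1 (base 2). Lift 3: 112. −1: 111.
[1] 111 ≡ 3^(3 + 1) + 3^3 + 3 (base 3). Lift 4: 1284. −1: 1283.

1284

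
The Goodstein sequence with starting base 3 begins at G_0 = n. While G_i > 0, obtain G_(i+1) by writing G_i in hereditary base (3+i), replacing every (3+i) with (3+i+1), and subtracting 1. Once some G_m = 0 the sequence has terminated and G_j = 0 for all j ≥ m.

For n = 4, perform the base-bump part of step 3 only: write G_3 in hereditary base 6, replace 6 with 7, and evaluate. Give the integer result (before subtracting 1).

4 —HB3→ 3 + 1 —bump→ 4 + 1 = 5 —(−1)→ 4
4 —HB4→ 4 —bump→ 5 = 5 —(−1)→ 4
4 —HB5→ 4 —bump→ 4 = 4 —(−1)→ 3
3 —HB6→ 3 —bump→ 3 = 3 —(−1)→ 2

3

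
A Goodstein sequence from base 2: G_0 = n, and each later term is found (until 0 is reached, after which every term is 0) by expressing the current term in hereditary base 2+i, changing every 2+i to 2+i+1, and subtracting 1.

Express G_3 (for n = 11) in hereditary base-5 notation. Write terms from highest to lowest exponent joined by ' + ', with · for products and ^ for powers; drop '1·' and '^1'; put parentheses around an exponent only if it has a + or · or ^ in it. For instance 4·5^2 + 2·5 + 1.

5^(5 + 1) + 2

G_0=11  [base 2] 2^(2 + 1) + 2 + 1  →[2↦3]→  3^(3 + 1) + 3 + 1 = 85  −1 ⇒ G_1=84
G_1=84  [base 3] 3^(3 + 1) + 3  →[3↦4]→  4^(4 + 1) + 4 = 1028  −1 ⇒ G_2=1027
G_2=1027  [base 4] 4^(4 + 1) + 3  →[4↦5]→  5^(5 + 1) + 3 = 15628  −1 ⇒ G_3=15627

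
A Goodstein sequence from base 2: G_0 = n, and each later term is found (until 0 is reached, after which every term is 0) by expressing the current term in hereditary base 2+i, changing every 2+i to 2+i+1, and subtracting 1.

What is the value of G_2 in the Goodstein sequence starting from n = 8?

553

base 2: 8 = 2^(2 + 1); at 3: 3^(3 + 1) = 81; next = 80
base 3: 80 = 2·3^3 + 2·3^2 + 2·3 + 2; at 4: 2·4^4 + 2·4^2 + 2·4 + 2 = 554; next = 553
base 4: 553 = 2·4^4 + 2·4^2 + 2·4 + 1; at 5: 2·5^5 + 2·5^2 + 2·5 + 1 = 6311; next = 6310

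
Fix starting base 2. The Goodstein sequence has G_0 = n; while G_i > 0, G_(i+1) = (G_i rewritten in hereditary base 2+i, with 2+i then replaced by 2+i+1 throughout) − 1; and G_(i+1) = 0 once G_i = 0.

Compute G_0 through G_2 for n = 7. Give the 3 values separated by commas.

7, 30, 259

7 —HB2→ 2^2 + 2 + 1 —bump→ 3^3 + 3 + 1 = 31 —(−1)→ 30
30 —HB3→ 3^3 + 3 —bump→ 4^4 + 4 = 260 —(−1)→ 259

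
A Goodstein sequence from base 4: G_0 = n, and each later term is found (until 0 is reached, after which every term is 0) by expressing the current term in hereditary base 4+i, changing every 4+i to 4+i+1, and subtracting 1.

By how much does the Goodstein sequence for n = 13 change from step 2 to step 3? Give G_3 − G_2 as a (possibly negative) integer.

1

i=0: 13 = 3·4 + 1 (b=4); 4→5: 3·5 + 1 = 16; 16−1 = 15
i=1: 15 = 3·5 (b=5); 5→6: 3·6 = 18; 18−1 = 17
i=2: 17 = 2·6 + 5 (b=6); 6→7: 2·7 + 5 = 19; 19−1 = 18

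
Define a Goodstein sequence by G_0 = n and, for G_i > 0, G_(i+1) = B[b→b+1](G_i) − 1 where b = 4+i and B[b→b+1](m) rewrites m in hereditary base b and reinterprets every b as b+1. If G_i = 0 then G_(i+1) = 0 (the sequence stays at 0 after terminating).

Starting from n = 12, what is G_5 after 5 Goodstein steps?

12 —HB4→ 3·4 —bump→ 3·5 = 15 —(−1)→ 14
14 —HB5→ 2·5 + 4 —bump→ 2·6 + 4 = 16 —(−1)→ 15
15 —HB6→ 2·6 + 3 —bump→ 2·7 + 3 = 17 —(−1)→ 16
16 —HB7→ 2·7 + 2 —bump→ 2·8 + 2 = 18 —(−1)→ 17
17 —HB8→ 2·8 + 1 —bump→ 2·9 + 1 = 19 —(−1)→ 18
18 —HB9→ 2·9 —bump→ 2·10 = 20 —(−1)→ 19

18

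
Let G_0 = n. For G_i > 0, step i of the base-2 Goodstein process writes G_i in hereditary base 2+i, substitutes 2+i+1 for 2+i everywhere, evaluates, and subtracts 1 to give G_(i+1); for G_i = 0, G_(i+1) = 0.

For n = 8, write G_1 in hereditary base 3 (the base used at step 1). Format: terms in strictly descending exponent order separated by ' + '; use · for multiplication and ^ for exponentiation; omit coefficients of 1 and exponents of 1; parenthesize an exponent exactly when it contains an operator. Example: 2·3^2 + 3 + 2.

base 2: 8 = 2^(2 + 1); at 3: 3^(3 + 1) = 81; next = 80
base 3: 80 = 2·3^3 + 2·3^2 + 2·3 + 2; at 4: 2·4^4 + 2·4^2 + 2·4 + 2 = 554; next = 553

2·3^3 + 2·3^2 + 2·3 + 2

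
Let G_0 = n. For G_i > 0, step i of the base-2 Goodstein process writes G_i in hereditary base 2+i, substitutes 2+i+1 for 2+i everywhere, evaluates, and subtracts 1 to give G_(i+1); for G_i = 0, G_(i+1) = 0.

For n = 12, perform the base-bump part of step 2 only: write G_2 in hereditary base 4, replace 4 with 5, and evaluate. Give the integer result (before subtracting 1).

[0] 12 ≡ 2^(2 + 1) + 2^2 (base 2). Lift 3: 108. −1: 107.
[1] 107 ≡ 3^(3 + 1) + 2·3^2 + 2·3 + 2 (base 3). Lift 4: 1066. −1: 1065.
[2] 1065 ≡ 4^(4 + 1) + 2·4^2 + 2·4 + 1 (base 4). Lift 5: 15686. −1: 15685.

15686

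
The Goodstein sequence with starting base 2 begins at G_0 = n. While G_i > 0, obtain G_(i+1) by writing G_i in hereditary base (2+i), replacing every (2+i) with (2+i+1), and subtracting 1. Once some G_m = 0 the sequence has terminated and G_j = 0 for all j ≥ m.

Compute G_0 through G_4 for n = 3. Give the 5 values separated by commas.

i=0: 3 = 2 + 1 (b=2); 2→3: 3 + 1 = 4; 4−1 = 3
i=1: 3 = 3 (b=3); 3→4: 4 = 4; 4−1 = 3
i=2: 3 = 3 (b=4); 4→5: 3 = 3; 3−1 = 2
i=3: 2 = 2 (b=5); 5→6: 2 = 2; 2−1 = 1

3, 3, 3, 2, 1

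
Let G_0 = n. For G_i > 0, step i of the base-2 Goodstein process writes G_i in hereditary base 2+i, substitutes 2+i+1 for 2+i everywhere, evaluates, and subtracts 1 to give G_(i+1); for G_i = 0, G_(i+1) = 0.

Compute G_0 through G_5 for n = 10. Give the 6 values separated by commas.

10, 83, 1025, 15625, 279935, 4215754

10 —HB2→ 2^(2 + 1) + 2 —bump→ 3^(3 + 1) + 3 = 84 —(−1)→ 83
83 —HB3→ 3^(3 + 1) + 2 —bump→ 4^(4 + 1) + 2 = 1026 —(−1)→ 1025
1025 —HB4→ 4^(4 + 1) + 1 —bump→ 5^(5 + 1) + 1 = 15626 —(−1)→ 15625
15625 —HB5→ 5^(5 + 1) —bump→ 6^(6 + 1) = 279936 —(−1)→ 279935
279935 —HB6→ 5·6^6 + 5·6^5 + 5·6^4 + 5·6^3 + 5·6^2 + 5·6 + 5 —bump→ 5·7^7 + 5·7^5 + 5·7^4 + 5·7^3 + 5·7^2 + 5·7 + 5 = 4215755 —(−1)→ 4215754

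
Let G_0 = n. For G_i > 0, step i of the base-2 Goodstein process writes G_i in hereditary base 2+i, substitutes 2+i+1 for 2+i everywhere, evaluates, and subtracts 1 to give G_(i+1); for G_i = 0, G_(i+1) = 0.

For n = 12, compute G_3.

15685

G_0 = 12. HB_2(12) = 2^(2 + 1) + 2^2. Bump = 108. G_1 = 107.
G_1 = 107. HB_3(107) = 3^(3 + 1) + 2·3^2 + 2·3 + 2. Bump = 1066. G_2 = 1065.
G_2 = 1065. HB_4(1065) = 4^(4 + 1) + 2·4^2 + 2·4 + 1. Bump = 15686. G_3 = 15685.
G_3 = 15685. HB_5(15685) = 5^(5 + 1) + 2·5^2 + 2·5. Bump = 280020. G_4 = 280019.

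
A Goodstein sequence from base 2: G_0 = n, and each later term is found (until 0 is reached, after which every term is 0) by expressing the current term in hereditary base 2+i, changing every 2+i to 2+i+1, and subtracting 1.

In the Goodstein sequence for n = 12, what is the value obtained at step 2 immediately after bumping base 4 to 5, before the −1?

G_0 = 12. HB_2(12) = 2^(2 + 1) + 2^2. Bump = 108. G_1 = 107.
G_1 = 107. HB_3(107) = 3^(3 + 1) + 2·3^2 + 2·3 + 2. Bump = 1066. G_2 = 1065.
G_2 = 1065. HB_4(1065) = 4^(4 + 1) + 2·4^2 + 2·4 + 1. Bump = 15686. G_3 = 15685.

15686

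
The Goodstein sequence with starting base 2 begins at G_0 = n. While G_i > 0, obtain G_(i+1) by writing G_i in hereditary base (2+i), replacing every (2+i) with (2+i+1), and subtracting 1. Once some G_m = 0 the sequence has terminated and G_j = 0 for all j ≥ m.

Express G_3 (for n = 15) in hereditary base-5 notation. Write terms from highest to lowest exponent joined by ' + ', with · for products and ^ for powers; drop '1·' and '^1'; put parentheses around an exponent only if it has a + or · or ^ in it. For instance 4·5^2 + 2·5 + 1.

5^(5 + 1) + 5^5 + 2

base 2: 15 = 2^(2 + 1) + 2^2 + 2 + 1; at 3: 3^(3 + 1) + 3^3 + 3 + 1 = 112; next = 111
base 3: 111 = 3^(3 + 1) + 3^3 + 3; at 4: 4^(4 + 1) + 4^4 + 4 = 1284; next = 1283
base 4: 1283 = 4^(4 + 1) + 4^4 + 3; at 5: 5^(5 + 1) + 5^5 + 3 = 18753; next = 18752
base 5: 18752 = 5^(5 + 1) + 5^5 + 2; at 6: 6^(6 + 1) + 6^6 + 2 = 326594; next = 326593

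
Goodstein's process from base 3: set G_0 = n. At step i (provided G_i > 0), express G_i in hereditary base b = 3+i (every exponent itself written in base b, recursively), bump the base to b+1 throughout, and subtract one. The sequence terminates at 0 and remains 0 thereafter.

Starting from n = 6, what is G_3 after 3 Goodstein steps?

G_0 = 6. HB_3(6) = 2·3. Bump = 8. G_1 = 7.
G_1 = 7. HB_4(7) = 4 + 3. Bump = 8. G_2 = 7.
G_2 = 7. HB_5(7) = 5 + 2. Bump = 8. G_3 = 7.

7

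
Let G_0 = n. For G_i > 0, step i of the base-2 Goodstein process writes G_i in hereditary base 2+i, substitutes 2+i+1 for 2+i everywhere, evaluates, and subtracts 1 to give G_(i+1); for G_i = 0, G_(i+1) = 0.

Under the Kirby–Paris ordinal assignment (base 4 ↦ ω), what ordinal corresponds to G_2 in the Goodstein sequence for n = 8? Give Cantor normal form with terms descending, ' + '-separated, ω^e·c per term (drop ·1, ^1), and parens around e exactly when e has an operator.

ω^ω·2 + ω^2·2 + ω·2 + 1

8 —HB2→ 2^(2 + 1) —bump→ 3^(3 + 1) = 81 —(−1)→ 80
80 —HB3→ 2·3^3 + 2·3^2 + 2·3 + 2 —bump→ 2·4^4 + 2·4^2 + 2·4 + 2 = 554 —(−1)→ 553
553 —HB4→ 2·4^4 + 2·4^2 + 2·4 + 1 —bump→ 2·5^5 + 2·5^2 + 2·5 + 1 = 6311 —(−1)→ 6310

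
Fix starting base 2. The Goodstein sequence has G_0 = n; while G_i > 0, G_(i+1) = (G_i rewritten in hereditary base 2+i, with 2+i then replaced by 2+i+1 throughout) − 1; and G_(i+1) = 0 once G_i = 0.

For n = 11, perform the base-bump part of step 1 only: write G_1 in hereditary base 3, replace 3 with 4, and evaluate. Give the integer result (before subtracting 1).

1028

11 —HB2→ 2^(2 + 1) + 2 + 1 —bump→ 3^(3 + 1) + 3 + 1 = 85 —(−1)→ 84
84 —HB3→ 3^(3 + 1) + 3 —bump→ 4^(4 + 1) + 4 = 1028 —(−1)→ 1027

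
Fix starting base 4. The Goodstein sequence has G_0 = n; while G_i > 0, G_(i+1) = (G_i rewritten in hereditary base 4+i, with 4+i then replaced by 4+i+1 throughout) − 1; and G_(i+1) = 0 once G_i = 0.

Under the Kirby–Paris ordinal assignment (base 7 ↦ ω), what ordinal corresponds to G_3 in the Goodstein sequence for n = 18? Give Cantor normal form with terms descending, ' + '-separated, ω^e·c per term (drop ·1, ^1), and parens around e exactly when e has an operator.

18 —HB4→ 4^2 + 2 —bump→ 5^2 + 2 = 27 —(−1)→ 26
26 —HB5→ 5^2 + 1 —bump→ 6^2 + 1 = 37 —(−1)→ 36
36 —HB6→ 6^2 —bump→ 7^2 = 49 —(−1)→ 48
48 —HB7→ 6·7 + 6 —bump→ 6·8 + 6 = 54 —(−1)→ 53

ω·6 + 6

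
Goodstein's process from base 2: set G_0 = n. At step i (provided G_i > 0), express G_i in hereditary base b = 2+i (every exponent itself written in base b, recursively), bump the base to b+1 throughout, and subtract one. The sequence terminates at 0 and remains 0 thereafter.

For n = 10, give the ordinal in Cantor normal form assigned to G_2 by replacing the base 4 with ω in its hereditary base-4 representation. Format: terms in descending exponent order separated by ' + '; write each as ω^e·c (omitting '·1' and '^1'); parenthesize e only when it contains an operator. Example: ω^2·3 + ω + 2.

ω^(ω + 1) + 1

[0] 10 ≡ 2^(2 + 1) + 2 (base 2). Lift 3: 84. −1: 83.
[1] 83 ≡ 3^(3 + 1) + 2 (base 3). Lift 4: 1026. −1: 1025.
[2] 1025 ≡ 4^(4 + 1) + 1 (base 4). Lift 5: 15626. −1: 15625.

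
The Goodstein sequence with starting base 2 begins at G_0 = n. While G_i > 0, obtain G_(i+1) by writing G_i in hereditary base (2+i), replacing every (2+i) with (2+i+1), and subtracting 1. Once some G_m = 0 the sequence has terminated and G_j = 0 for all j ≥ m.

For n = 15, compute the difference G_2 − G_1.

G_0 = 15. HB_2(15) = 2^(2 + 1) + 2^2 + 2 + 1. Bump = 112. G_1 = 111.
G_1 = 111. HB_3(111) = 3^(3 + 1) + 3^3 + 3. Bump = 1284. G_2 = 1283.

1172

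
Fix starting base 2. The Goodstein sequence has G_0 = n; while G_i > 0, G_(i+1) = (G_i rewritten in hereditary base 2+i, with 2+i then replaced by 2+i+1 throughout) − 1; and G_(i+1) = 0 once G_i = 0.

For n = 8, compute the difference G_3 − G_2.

i=0: 8 = 2^(2 + 1) (b=2); 2→3: 3^(3 + 1) = 81; 81−1 = 80
i=1: 80 = 2·3^3 + 2·3^2 + 2·3 + 2 (b=3); 3→4: 2·4^4 + 2·4^2 + 2·4 + 2 = 554; 554−1 = 553
i=2: 553 = 2·4^4 + 2·4^2 + 2·4 + 1 (b=4); 4→5: 2·5^5 + 2·5^2 + 2·5 + 1 = 6311; 6311−1 = 6310

5757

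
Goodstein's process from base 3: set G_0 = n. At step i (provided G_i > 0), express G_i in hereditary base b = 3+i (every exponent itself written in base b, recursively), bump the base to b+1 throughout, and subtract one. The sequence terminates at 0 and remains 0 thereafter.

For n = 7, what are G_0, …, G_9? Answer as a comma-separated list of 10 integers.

step 0: 7 = 2·3 + 1; sub 4 for 3: 2·4 + 1; = 9; G_1 = 9−1 = 8
step 1: 8 = 2·4; sub 5 for 4: 2·5; = 10; G_2 = 10−1 = 9
step 2: 9 = 5 + 4; sub 6 for 5: 6 + 4; = 10; G_3 = 10−1 = 9
step 3: 9 = 6 + 3; sub 7 for 6: 7 + 3; = 10; G_4 = 10−1 = 9
step 4: 9 = 7 + 2; sub 8 for 7: 8 + 2; = 10; G_5 = 10−1 = 9
step 5: 9 = 8 + 1; sub 9 for 8: 9 + 1; = 10; G_6 = 10−1 = 9
step 6: 9 = 9; sub 10 for 9: 10; = 10; G_7 = 10−1 = 9
step 7: 9 = 9; sub 11 for 10: 9; = 9; G_8 = 9−1 = 8
step 8: 8 = 8; sub 12 for 11: 8; = 8; G_9 = 8−1 = 7

7, 8, 9, 9, 9, 9, 9, 9, 8, 7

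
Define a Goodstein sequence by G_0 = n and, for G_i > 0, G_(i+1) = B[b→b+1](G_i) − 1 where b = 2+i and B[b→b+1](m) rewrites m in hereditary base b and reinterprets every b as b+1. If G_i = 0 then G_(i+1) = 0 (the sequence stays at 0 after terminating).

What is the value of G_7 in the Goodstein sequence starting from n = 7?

37665879

7 —HB2→ 2^2 + 2 + 1 —bump→ 3^3 + 3 + 1 = 31 —(−1)→ 30
30 —HB3→ 3^3 + 3 —bump→ 4^4 + 4 = 260 —(−1)→ 259
259 —HB4→ 4^4 + 3 —bump→ 5^5 + 3 = 3128 —(−1)→ 3127
3127 —HB5→ 5^5 + 2 —bump→ 6^6 + 2 = 46658 —(−1)→ 46657
46657 —HB6→ 6^6 + 1 —bump→ 7^7 + 1 = 823544 —(−1)→ 823543
823543 —HB7→ 7^7 —bump→ 8^8 = 16777216 —(−1)→ 16777215
16777215 —HB8→ 7·8^7 + 7·8^6 + 7·8^5 + 7·8^4 + 7·8^3 + 7·8^2 + 7·8 + 7 —bump→ 7·9^7 + 7·9^6 + 7·9^5 + 7·9^4 + 7·9^3 + 7·9^2 + 7·9 + 7 = 37665880 —(−1)→ 37665879
37665879 —HB9→ 7·9^7 + 7·9^6 + 7·9^5 + 7·9^4 + 7·9^3 + 7·9^2 + 7·9 + 6 —bump→ 7·10^7 + 7·10^6 + 7·10^5 + 7·10^4 + 7·10^3 + 7·10^2 + 7·10 + 6 = 77777776 —(−1)→ 77777775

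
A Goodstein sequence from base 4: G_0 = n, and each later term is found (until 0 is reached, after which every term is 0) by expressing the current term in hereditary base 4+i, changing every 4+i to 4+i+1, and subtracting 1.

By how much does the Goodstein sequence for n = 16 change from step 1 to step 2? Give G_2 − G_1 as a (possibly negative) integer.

16 —HB4→ 4^2 —bump→ 5^2 = 25 —(−1)→ 24
24 —HB5→ 4·5 + 4 —bump→ 4·6 + 4 = 28 —(−1)→ 27

3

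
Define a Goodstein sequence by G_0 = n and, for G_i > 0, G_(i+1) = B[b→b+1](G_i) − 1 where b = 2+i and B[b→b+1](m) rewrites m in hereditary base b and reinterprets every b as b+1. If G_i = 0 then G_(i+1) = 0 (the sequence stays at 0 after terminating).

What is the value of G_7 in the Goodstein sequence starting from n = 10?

1937434592

(0) 10|_2 = 2^(2 + 1) + 2 ↦ 3^(3 + 1) + 3|_3 = 84 ⇒ 83
(1) 83|_3 = 3^(3 + 1) + 2 ↦ 4^(4 + 1) + 2|_4 = 1026 ⇒ 1025
(2) 1025|_4 = 4^(4 + 1) + 1 ↦ 5^(5 + 1) + 1|_5 = 15626 ⇒ 15625
(3) 15625|_5 = 5^(5 + 1) ↦ 6^(6 + 1)|_6 = 279936 ⇒ 279935
(4) 279935|_6 = 5·6^6 + 5·6^5 + 5·6^4 + 5·6^3 + 5·6^2 + 5·6 + 5 ↦ 5·7^7 + 5·7^5 + 5·7^4 + 5·7^3 + 5·7^2 + 5·7 + 5|_7 = 4215755 ⇒ 4215754
(5) 4215754|_7 = 5·7^7 + 5·7^5 + 5·7^4 + 5·7^3 + 5·7^2 + 5·7 + 4 ↦ 5·8^8 + 5·8^5 + 5·8^4 + 5·8^3 + 5·8^2 + 5·8 + 4|_8 = 84073324 ⇒ 84073323
(6) 84073323|_8 = 5·8^8 + 5·8^5 + 5·8^4 + 5·8^3 + 5·8^2 + 5·8 + 3 ↦ 5·9^9 + 5·9^5 + 5·9^4 + 5·9^3 + 5·9^2 + 5·9 + 3|_9 = 1937434593 ⇒ 1937434592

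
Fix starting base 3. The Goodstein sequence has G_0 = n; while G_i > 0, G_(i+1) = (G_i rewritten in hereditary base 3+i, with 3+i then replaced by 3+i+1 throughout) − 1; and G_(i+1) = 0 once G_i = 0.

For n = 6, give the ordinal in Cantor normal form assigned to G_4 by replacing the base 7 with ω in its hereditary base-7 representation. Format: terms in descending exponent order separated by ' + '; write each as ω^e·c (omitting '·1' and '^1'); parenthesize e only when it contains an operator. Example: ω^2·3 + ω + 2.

[0] 6 ≡ 2·3 (base 3). Lift 4: 8. −1: 7.
[1] 7 ≡ 4 + 3 (base 4). Lift 5: 8. −1: 7.
[2] 7 ≡ 5 + 2 (base 5). Lift 6: 8. −1: 7.
[3] 7 ≡ 6 + 1 (base 6). Lift 7: 8. −1: 7.
[4] 7 ≡ 7 (base 7). Lift 8: 8. −1: 7.

ω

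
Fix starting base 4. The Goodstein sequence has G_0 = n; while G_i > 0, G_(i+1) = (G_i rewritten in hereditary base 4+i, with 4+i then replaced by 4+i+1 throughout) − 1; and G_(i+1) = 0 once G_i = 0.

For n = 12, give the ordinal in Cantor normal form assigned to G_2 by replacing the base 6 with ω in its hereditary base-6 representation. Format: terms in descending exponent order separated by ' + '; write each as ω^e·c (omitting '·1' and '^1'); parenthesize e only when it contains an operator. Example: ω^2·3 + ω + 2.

G_0=12  [base 4] 3·4  →[4↦5]→  3·5 = 15  −1 ⇒ G_1=14
G_1=14  [base 5] 2·5 + 4  →[5↦6]→  2·6 + 4 = 16  −1 ⇒ G_2=15
G_2=15  [base 6] 2·6 + 3  →[6↦7]→  2·7 + 3 = 17  −1 ⇒ G_3=16

ω·2 + 3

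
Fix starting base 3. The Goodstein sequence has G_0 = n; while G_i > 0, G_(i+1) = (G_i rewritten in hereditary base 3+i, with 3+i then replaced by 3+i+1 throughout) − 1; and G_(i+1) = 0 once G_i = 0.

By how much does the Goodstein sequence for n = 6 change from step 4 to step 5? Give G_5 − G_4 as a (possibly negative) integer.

0

base 3: 6 = 2·3; at 4: 2·4 = 8; next = 7
base 4: 7 = 4 + 3; at 5: 5 + 3 = 8; next = 7
base 5: 7 = 5 + 2; at 6: 6 + 2 = 8; next = 7
base 6: 7 = 6 + 1; at 7: 7 + 1 = 8; next = 7
base 7: 7 = 7; at 8: 8 = 8; next = 7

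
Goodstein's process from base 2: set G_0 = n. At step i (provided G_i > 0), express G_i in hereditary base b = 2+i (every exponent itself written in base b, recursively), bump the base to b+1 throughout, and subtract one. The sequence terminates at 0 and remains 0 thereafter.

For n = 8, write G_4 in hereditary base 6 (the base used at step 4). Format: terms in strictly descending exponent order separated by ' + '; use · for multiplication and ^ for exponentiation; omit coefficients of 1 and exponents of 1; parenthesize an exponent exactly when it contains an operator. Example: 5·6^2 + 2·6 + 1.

2·6^6 + 2·6^2 + 6 + 5

(0) 8|_2 = 2^(2 + 1) ↦ 3^(3 + 1)|_3 = 81 ⇒ 80
(1) 80|_3 = 2·3^3 + 2·3^2 + 2·3 + 2 ↦ 2·4^4 + 2·4^2 + 2·4 + 2|_4 = 554 ⇒ 553
(2) 553|_4 = 2·4^4 + 2·4^2 + 2·4 + 1 ↦ 2·5^5 + 2·5^2 + 2·5 + 1|_5 = 6311 ⇒ 6310
(3) 6310|_5 = 2·5^5 + 2·5^2 + 2·5 ↦ 2·6^6 + 2·6^2 + 2·6|_6 = 93396 ⇒ 93395
(4) 93395|_6 = 2·6^6 + 2·6^2 + 6 + 5 ↦ 2·7^7 + 2·7^2 + 7 + 5|_7 = 1647196 ⇒ 1647195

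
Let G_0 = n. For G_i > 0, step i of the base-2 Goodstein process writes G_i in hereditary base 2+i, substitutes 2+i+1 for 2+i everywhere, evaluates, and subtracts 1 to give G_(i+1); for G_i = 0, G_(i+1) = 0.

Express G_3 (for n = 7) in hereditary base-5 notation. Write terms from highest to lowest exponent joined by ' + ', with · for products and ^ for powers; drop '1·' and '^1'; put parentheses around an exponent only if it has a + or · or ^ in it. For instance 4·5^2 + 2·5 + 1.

step 0: 7 = 2^2 + 2 + 1; sub 3 for 2: 3^3 + 3 + 1; = 31; G_1 = 31−1 = 30
step 1: 30 = 3^3 + 3; sub 4 for 3: 4^4 + 4; = 260; G_2 = 260−1 = 259
step 2: 259 = 4^4 + 3; sub 5 for 4: 5^5 + 3; = 3128; G_3 = 3128−1 = 3127

5^5 + 2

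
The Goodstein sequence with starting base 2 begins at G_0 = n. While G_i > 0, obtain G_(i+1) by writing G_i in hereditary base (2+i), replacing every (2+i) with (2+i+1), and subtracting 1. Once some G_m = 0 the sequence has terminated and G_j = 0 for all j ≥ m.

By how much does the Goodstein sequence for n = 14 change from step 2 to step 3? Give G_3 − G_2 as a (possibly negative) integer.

17469

14 —HB2→ 2^(2 + 1) + 2^2 + 2 —bump→ 3^(3 + 1) + 3^3 + 3 = 111 —(−1)→ 110
110 —HB3→ 3^(3 + 1) + 3^3 + 2 —bump→ 4^(4 + 1) + 4^4 + 2 = 1282 —(−1)→ 1281
1281 —HB4→ 4^(4 + 1) + 4^4 + 1 —bump→ 5^(5 + 1) + 5^5 + 1 = 18751 —(−1)→ 18750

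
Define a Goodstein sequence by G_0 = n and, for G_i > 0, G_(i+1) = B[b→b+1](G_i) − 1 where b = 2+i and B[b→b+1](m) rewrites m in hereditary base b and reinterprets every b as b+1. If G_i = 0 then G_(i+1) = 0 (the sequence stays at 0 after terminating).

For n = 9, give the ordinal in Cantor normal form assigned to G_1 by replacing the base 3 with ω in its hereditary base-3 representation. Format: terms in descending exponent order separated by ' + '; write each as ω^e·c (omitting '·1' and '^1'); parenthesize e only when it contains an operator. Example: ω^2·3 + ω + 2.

ω^(ω + 1)

(0) 9|_2 = 2^(2 + 1) + 1 ↦ 3^(3 + 1) + 1|_3 = 82 ⇒ 81
(1) 81|_3 = 3^(3 + 1) ↦ 4^(4 + 1)|_4 = 1024 ⇒ 1023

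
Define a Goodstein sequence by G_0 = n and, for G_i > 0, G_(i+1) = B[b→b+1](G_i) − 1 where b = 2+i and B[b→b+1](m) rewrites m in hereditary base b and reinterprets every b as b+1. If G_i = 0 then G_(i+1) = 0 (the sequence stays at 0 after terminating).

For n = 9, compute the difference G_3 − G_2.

8819

(0) 9|_2 = 2^(2 + 1) + 1 ↦ 3^(3 + 1) + 1|_3 = 82 ⇒ 81
(1) 81|_3 = 3^(3 + 1) ↦ 4^(4 + 1)|_4 = 1024 ⇒ 1023
(2) 1023|_4 = 3·4^4 + 3·4^3 + 3·4^2 + 3·4 + 3 ↦ 3·5^5 + 3·5^3 + 3·5^2 + 3·5 + 3|_5 = 9843 ⇒ 9842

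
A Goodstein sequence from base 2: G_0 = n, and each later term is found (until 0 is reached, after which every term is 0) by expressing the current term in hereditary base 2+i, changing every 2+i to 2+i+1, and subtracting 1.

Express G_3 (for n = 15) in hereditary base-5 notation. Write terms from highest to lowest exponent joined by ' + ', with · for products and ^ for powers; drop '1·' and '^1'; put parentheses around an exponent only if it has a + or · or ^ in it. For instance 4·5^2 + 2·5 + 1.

5^(5 + 1) + 5^5 + 2

15 —HB2→ 2^(2 + 1) + 2^2 + 2 + 1 —bump→ 3^(3 + 1) + 3^3 + 3 + 1 = 112 —(−1)→ 111
111 —HB3→ 3^(3 + 1) + 3^3 + 3 —bump→ 4^(4 + 1) + 4^4 + 4 = 1284 —(−1)→ 1283
1283 —HB4→ 4^(4 + 1) + 4^4 + 3 —bump→ 5^(5 + 1) + 5^5 + 3 = 18753 —(−1)→ 18752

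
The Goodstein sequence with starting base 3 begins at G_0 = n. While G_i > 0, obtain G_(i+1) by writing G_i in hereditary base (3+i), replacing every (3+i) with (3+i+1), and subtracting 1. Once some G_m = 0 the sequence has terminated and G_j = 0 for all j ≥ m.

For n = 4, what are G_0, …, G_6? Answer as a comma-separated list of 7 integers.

4, 4, 4, 3, 2, 1, 0

step 0: 4 = 3 + 1; sub 4 for 3: 4 + 1; = 5; G_1 = 5−1 = 4
step 1: 4 = 4; sub 5 for 4: 5; = 5; G_2 = 5−1 = 4
step 2: 4 = 4; sub 6 for 5: 4; = 4; G_3 = 4−1 = 3
step 3: 3 = 3; sub 7 for 6: 3; = 3; G_4 = 3−1 = 2
step 4: 2 = 2; sub 8 for 7: 2; = 2; G_5 = 2−1 = 1
step 5: 1 = 1; sub 9 for 8: 1; = 1; G_6 = 1−1 = 0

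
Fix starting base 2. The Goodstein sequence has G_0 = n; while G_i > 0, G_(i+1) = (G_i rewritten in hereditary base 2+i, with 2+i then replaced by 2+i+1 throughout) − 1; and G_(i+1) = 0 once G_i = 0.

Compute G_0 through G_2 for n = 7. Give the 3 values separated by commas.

7, 30, 259

7 —HB2→ 2^2 + 2 + 1 —bump→ 3^3 + 3 + 1 = 31 —(−1)→ 30
30 —HB3→ 3^3 + 3 —bump→ 4^4 + 4 = 260 —(−1)→ 259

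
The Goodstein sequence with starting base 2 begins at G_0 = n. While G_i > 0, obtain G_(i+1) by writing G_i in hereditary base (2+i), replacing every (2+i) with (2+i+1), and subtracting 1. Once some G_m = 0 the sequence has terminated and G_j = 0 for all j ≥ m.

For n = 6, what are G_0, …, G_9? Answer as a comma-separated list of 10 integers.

G_0=6  [base 2] 2^2 + 2  →[2↦3]→  3^3 + 3 = 30  −1 ⇒ G_1=29
G_1=29  [base 3] 3^3 + 2  →[3↦4]→  4^4 + 2 = 258  −1 ⇒ G_2=257
G_2=257  [base 4] 4^4 + 1  →[4↦5]→  5^5 + 1 = 3126  −1 ⇒ G_3=3125
G_3=3125  [base 5] 5^5  →[5↦6]→  6^6 = 46656  −1 ⇒ G_4=46655
G_4=46655  [base 6] 5·6^5 + 5·6^4 + 5·6^3 + 5·6^2 + 5·6 + 5  →[6↦7]→  5·7^5 + 5·7^4 + 5·7^3 + 5·7^2 + 5·7 + 5 = 98040  −1 ⇒ G_5=98039
G_5=98039  [base 7] 5·7^5 + 5·7^4 + 5·7^3 + 5·7^2 + 5·7 + 4  →[7↦8]→  5·8^5 + 5·8^4 + 5·8^3 + 5·8^2 + 5·8 + 4 = 187244  −1 ⇒ G_6=187243
G_6=187243  [base 8] 5·8^5 + 5·8^4 + 5·8^3 + 5·8^2 + 5·8 + 3  →[8↦9]→  5·9^5 + 5·9^4 + 5·9^3 + 5·9^2 + 5·9 + 3 = 332148  −1 ⇒ G_7=332147
G_7=332147  [base 9] 5·9^5 + 5·9^4 + 5·9^3 + 5·9^2 + 5·9 + 2  →[9↦10]→  5·10^5 + 5·10^4 + 5·10^3 + 5·10^2 + 5·10 + 2 = 555552  −1 ⇒ G_8=555551
G_8=555551  [base 10] 5·10^5 + 5·10^4 + 5·10^3 + 5·10^2 + 5·10 + 1  →[10↦11]→  5·11^5 + 5·11^4 + 5·11^3 + 5·11^2 + 5·11 + 1 = 885776  −1 ⇒ G_9=885775

6, 29, 257, 3125, 46655, 98039, 187243, 332147, 555551, 885775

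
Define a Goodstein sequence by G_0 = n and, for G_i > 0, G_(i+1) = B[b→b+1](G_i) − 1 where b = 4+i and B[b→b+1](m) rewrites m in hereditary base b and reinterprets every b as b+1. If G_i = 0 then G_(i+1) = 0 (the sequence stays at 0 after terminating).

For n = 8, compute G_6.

G_0=8  [base 4] 2·4  →[4↦5]→  2·5 = 10  −1 ⇒ G_1=9
G_1=9  [base 5] 5 + 4  →[5↦6]→  6 + 4 = 10  −1 ⇒ G_2=9
G_2=9  [base 6] 6 + 3  →[6↦7]→  7 + 3 = 10  −1 ⇒ G_3=9
G_3=9  [base 7] 7 + 2  →[7↦8]→  8 + 2 = 10  −1 ⇒ G_4=9
G_4=9  [base 8] 8 + 1  →[8↦9]→  9 + 1 = 10  −1 ⇒ G_5=9
G_5=9  [base 9] 9  →[9↦10]→  10 = 10  −1 ⇒ G_6=9
G_6=9  [base 10] 9  →[10↦11]→  9 = 9  −1 ⇒ G_7=8

9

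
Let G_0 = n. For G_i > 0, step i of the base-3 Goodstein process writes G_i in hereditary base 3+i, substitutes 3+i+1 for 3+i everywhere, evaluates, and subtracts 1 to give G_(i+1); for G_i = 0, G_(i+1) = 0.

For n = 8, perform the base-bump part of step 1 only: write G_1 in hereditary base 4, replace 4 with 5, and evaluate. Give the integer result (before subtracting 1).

i=0: 8 = 2·3 + 2 (b=3); 3→4: 2·4 + 2 = 10; 10−1 = 9
i=1: 9 = 2·4 + 1 (b=4); 4→5: 2·5 + 1 = 11; 11−1 = 10

11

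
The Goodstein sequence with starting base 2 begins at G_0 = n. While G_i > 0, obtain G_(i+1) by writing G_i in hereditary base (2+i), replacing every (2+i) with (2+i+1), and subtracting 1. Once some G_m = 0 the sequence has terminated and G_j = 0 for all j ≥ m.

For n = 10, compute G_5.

4215754

step 0: 10 = 2^(2 + 1) + 2; sub 3 for 2: 3^(3 + 1) + 3; = 84; G_1 = 84−1 = 83
step 1: 83 = 3^(3 + 1) + 2; sub 4 for 3: 4^(4 + 1) + 2; = 1026; G_2 = 1026−1 = 1025
step 2: 1025 = 4^(4 + 1) + 1; sub 5 for 4: 5^(5 + 1) + 1; = 15626; G_3 = 15626−1 = 15625
step 3: 15625 = 5^(5 + 1); sub 6 for 5: 6^(6 + 1); = 279936; G_4 = 279936−1 = 279935
step 4: 279935 = 5·6^6 + 5·6^5 + 5·6^4 + 5·6^3 + 5·6^2 + 5·6 + 5; sub 7 for 6: 5·7^7 + 5·7^5 + 5·7^4 + 5·7^3 + 5·7^2 + 5·7 + 5; = 4215755; G_5 = 4215755−1 = 4215754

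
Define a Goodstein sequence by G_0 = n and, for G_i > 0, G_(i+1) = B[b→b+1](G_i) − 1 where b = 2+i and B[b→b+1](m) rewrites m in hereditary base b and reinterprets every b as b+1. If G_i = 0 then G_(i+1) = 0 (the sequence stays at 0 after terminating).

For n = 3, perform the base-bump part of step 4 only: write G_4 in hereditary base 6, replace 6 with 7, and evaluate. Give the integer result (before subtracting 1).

1

[0] 3 ≡ 2 + 1 (base 2). Lift 3: 4. −1: 3.
[1] 3 ≡ 3 (base 3). Lift 4: 4. −1: 3.
[2] 3 ≡ 3 (base 4). Lift 5: 3. −1: 2.
[3] 2 ≡ 2 (base 5). Lift 6: 2. −1: 1.
[4] 1 ≡ 1 (base 6). Lift 7: 1. −1: 0.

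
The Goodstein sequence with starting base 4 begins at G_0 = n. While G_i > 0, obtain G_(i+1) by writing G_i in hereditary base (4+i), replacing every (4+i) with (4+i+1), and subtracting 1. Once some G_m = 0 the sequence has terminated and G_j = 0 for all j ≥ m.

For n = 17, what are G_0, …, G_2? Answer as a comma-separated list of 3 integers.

G_0 = 17. HB_4(17) = 4^2 + 1. Bump = 26. G_1 = 25.
G_1 = 25. HB_5(25) = 5^2. Bump = 36. G_2 = 35.

17, 25, 35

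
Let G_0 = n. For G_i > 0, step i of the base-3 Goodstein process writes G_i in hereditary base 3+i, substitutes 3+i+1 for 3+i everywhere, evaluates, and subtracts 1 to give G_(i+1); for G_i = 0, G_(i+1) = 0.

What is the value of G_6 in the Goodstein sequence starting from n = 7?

9

(0) 7|_3 = 2·3 + 1 ↦ 2·4 + 1|_4 = 9 ⇒ 8
(1) 8|_4 = 2·4 ↦ 2·5|_5 = 10 ⇒ 9
(2) 9|_5 = 5 + 4 ↦ 6 + 4|_6 = 10 ⇒ 9
(3) 9|_6 = 6 + 3 ↦ 7 + 3|_7 = 10 ⇒ 9
(4) 9|_7 = 7 + 2 ↦ 8 + 2|_8 = 10 ⇒ 9
(5) 9|_8 = 8 + 1 ↦ 9 + 1|_9 = 10 ⇒ 9
(6) 9|_9 = 9 ↦ 10|_10 = 10 ⇒ 9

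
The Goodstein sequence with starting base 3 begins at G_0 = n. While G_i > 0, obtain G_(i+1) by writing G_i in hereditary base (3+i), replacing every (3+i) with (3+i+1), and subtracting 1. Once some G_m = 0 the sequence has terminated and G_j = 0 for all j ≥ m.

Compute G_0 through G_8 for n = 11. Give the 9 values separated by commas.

11, 17, 25, 35, 39, 43, 47, 51, 55

i=0: 11 = 3^2 + 2 (b=3); 3→4: 4^2 + 2 = 18; 18−1 = 17
i=1: 17 = 4^2 + 1 (b=4); 4→5: 5^2 + 1 = 26; 26−1 = 25
i=2: 25 = 5^2 (b=5); 5→6: 6^2 = 36; 36−1 = 35
i=3: 35 = 5·6 + 5 (b=6); 6→7: 5·7 + 5 = 40; 40−1 = 39
i=4: 39 = 5·7 + 4 (b=7); 7→8: 5·8 + 4 = 44; 44−1 = 43
i=5: 43 = 5·8 + 3 (b=8); 8→9: 5·9 + 3 = 48; 48−1 = 47
i=6: 47 = 5·9 + 2 (b=9); 9→10: 5·10 + 2 = 52; 52−1 = 51
i=7: 51 = 5·10 + 1 (b=10); 10→11: 5·11 + 1 = 56; 56−1 = 55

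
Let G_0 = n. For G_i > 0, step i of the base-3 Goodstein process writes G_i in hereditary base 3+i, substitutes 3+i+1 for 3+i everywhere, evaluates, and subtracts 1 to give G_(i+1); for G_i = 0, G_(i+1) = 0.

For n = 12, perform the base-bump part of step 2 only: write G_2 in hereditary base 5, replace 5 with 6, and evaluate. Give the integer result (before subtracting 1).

38

(0) 12|_3 = 3^2 + 3 ↦ 4^2 + 4|_4 = 20 ⇒ 19
(1) 19|_4 = 4^2 + 3 ↦ 5^2 + 3|_5 = 28 ⇒ 27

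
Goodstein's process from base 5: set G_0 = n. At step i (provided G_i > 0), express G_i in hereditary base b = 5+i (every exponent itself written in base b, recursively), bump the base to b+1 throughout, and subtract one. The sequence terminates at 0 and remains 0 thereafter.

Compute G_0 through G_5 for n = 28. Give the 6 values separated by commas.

G_0 = 28. HB_5(28) = 5^2 + 3. Bump = 39. G_1 = 38.
G_1 = 38. HB_6(38) = 6^2 + 2. Bump = 51. G_2 = 50.
G_2 = 50. HB_7(50) = 7^2 + 1. Bump = 65. G_3 = 64.
G_3 = 64. HB_8(64) = 8^2. Bump = 81. G_4 = 80.
G_4 = 80. HB_9(80) = 8·9 + 8. Bump = 88. G_5 = 87.

28, 38, 50, 64, 80, 87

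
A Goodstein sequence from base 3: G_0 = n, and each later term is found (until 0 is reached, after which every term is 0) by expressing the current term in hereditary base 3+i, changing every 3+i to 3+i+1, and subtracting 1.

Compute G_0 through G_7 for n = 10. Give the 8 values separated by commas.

G_0 = 10. HB_3(10) = 3^2 + 1. Bump = 17. G_1 = 16.
G_1 = 16. HB_4(16) = 4^2. Bump = 25. G_2 = 24.
G_2 = 24. HB_5(24) = 4·5 + 4. Bump = 28. G_3 = 27.
G_3 = 27. HB_6(27) = 4·6 + 3. Bump = 31. G_4 = 30.
G_4 = 30. HB_7(30) = 4·7 + 2. Bump = 34. G_5 = 33.
G_5 = 33. HB_8(33) = 4·8 + 1. Bump = 37. G_6 = 36.
G_6 = 36. HB_9(36) = 4·9. Bump = 40. G_7 = 39.

10, 16, 24, 27, 30, 33, 36, 39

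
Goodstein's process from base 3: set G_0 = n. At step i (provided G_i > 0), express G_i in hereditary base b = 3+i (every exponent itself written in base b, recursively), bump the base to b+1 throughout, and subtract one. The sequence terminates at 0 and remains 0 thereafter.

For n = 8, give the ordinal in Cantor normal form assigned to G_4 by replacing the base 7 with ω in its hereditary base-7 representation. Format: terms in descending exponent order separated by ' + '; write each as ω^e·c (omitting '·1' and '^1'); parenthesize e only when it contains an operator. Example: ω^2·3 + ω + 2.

ω + 4

step 0: 8 = 2·3 + 2; sub 4 for 3: 2·4 + 2; = 10; G_1 = 10−1 = 9
step 1: 9 = 2·4 + 1; sub 5 for 4: 2·5 + 1; = 11; G_2 = 11−1 = 10
step 2: 10 = 2·5; sub 6 for 5: 2·6; = 12; G_3 = 12−1 = 11
step 3: 11 = 6 + 5; sub 7 for 6: 7 + 5; = 12; G_4 = 12−1 = 11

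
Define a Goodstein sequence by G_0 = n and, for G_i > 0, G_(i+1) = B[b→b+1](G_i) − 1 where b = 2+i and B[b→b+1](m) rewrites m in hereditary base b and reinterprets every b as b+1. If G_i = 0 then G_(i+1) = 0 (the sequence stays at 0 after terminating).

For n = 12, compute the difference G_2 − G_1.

step 0: 12 = 2^(2 + 1) + 2^2; sub 3 for 2: 3^(3 + 1) + 3^3; = 108; G_1 = 108−1 = 107
step 1: 107 = 3^(3 + 1) + 2·3^2 + 2·3 + 2; sub 4 for 3: 4^(4 + 1) + 2·4^2 + 2·4 + 2; = 1066; G_2 = 1066−1 = 1065

958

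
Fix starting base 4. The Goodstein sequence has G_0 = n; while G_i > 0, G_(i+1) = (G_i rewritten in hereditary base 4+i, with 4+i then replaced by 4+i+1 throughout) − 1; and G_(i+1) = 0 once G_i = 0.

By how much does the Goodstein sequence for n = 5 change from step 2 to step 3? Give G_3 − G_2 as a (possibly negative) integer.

step 0: 5 = 4 + 1; sub 5 for 4: 5 + 1; = 6; G_1 = 6−1 = 5
step 1: 5 = 5; sub 6 for 5: 6; = 6; G_2 = 6−1 = 5
step 2: 5 = 5; sub 7 for 6: 5; = 5; G_3 = 5−1 = 4

-1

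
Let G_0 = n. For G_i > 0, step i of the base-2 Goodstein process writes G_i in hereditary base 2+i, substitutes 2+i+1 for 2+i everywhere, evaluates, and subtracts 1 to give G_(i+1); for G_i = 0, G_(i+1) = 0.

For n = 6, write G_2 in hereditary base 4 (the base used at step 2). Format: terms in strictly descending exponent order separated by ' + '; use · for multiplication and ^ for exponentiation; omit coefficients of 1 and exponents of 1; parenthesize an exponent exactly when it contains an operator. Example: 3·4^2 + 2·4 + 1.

6 —HB2→ 2^2 + 2 —bump→ 3^3 + 3 = 30 —(−1)→ 29
29 —HB3→ 3^3 + 2 —bump→ 4^4 + 2 = 258 —(−1)→ 257

4^4 + 1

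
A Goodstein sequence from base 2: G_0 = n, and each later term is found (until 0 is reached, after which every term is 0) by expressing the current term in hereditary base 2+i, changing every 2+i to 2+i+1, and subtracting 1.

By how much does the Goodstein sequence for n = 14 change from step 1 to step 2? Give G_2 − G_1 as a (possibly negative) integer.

1171

14 —HB2→ 2^(2 + 1) + 2^2 + 2 —bump→ 3^(3 + 1) + 3^3 + 3 = 111 —(−1)→ 110
110 —HB3→ 3^(3 + 1) + 3^3 + 2 —bump→ 4^(4 + 1) + 4^4 + 2 = 1282 —(−1)→ 1281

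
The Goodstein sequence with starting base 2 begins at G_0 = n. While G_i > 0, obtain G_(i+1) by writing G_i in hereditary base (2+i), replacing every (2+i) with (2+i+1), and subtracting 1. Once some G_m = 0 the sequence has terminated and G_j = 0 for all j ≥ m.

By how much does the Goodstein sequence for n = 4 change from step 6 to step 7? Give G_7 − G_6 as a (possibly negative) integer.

[0] 4 ≡ 2^2 (base 2). Lift 3: 27. −1: 26.
[1] 26 ≡ 2·3^2 + 2·3 + 2 (base 3). Lift 4: 42. −1: 41.
[2] 41 ≡ 2·4^2 + 2·4 + 1 (base 4). Lift 5: 61. −1: 60.
[3] 60 ≡ 2·5^2 + 2·5 (base 5). Lift 6: 84. −1: 83.
[4] 83 ≡ 2·6^2 + 6 + 5 (base 6). Lift 7: 110. −1: 109.
[5] 109 ≡ 2·7^2 + 7 + 4 (base 7). Lift 8: 140. −1: 139.
[6] 139 ≡ 2·8^2 + 8 + 3 (base 8). Lift 9: 174. −1: 173.

34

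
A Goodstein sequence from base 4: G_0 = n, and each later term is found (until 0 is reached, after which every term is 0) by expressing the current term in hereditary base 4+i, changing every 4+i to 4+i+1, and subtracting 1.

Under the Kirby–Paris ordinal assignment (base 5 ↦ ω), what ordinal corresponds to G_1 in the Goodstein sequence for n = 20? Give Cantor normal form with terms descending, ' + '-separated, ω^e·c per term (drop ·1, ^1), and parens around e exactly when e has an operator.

[0] 20 ≡ 4^2 + 4 (base 4). Lift 5: 30. −1: 29.
[1] 29 ≡ 5^2 + 4 (base 5). Lift 6: 40. −1: 39.

ω^2 + 4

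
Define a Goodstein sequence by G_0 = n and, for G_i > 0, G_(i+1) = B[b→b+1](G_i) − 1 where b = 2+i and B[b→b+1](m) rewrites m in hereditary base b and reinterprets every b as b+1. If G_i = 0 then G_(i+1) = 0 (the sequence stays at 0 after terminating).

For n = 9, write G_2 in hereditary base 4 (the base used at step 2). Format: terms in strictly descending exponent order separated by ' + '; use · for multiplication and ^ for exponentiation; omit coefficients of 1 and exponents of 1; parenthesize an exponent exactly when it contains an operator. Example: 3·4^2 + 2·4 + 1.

[0] 9 ≡ 2^(2 + 1) + 1 (base 2). Lift 3: 82. −1: 81.
[1] 81 ≡ 3^(3 + 1) (base 3). Lift 4: 1024. −1: 1023.

3·4^4 + 3·4^3 + 3·4^2 + 3·4 + 3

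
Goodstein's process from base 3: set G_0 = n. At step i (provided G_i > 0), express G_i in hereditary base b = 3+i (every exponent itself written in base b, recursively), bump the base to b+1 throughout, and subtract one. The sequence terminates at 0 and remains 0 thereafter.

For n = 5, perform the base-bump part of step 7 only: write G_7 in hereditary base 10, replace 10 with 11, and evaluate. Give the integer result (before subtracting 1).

i=0: 5 = 3 + 2 (b=3); 3→4: 4 + 2 = 6; 6−1 = 5
i=1: 5 = 4 + 1 (b=4); 4→5: 5 + 1 = 6; 6−1 = 5
i=2: 5 = 5 (b=5); 5→6: 6 = 6; 6−1 = 5
i=3: 5 = 5 (b=6); 6→7: 5 = 5; 5−1 = 4
i=4: 4 = 4 (b=7); 7→8: 4 = 4; 4−1 = 3
i=5: 3 = 3 (b=8); 8→9: 3 = 3; 3−1 = 2
i=6: 2 = 2 (b=9); 9→10: 2 = 2; 2−1 = 1
i=7: 1 = 1 (b=10); 10→11: 1 = 1; 1−1 = 0

1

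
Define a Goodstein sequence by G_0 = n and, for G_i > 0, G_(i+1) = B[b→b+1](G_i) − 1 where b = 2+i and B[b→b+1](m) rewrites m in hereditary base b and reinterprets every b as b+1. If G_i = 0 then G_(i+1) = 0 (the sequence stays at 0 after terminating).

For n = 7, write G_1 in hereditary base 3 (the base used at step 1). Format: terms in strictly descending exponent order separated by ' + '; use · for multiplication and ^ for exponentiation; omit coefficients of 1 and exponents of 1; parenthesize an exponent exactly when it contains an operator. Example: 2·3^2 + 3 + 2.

G_0=7  [base 2] 2^2 + 2 + 1  →[2↦3]→  3^3 + 3 + 1 = 31  −1 ⇒ G_1=30
G_1=30  [base 3] 3^3 + 3  →[3↦4]→  4^4 + 4 = 260  −1 ⇒ G_2=259

3^3 + 3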